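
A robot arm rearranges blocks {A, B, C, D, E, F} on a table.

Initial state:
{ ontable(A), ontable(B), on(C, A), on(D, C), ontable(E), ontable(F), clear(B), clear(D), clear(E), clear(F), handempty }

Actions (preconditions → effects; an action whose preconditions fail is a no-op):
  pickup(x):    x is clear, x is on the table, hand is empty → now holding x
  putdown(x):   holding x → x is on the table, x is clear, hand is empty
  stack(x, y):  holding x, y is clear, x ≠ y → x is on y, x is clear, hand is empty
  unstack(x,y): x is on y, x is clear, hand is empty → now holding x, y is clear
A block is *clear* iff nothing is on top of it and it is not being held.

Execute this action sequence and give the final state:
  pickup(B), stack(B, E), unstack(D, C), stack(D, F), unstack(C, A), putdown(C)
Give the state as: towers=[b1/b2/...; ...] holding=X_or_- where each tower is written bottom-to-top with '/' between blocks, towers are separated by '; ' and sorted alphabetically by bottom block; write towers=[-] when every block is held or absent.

step 1 (pickup(B)): towers=[A/C/D; E; F] holding=B
step 2 (stack(B, E)): towers=[A/C/D; E/B; F] holding=-
step 3 (unstack(D, C)): towers=[A/C; E/B; F] holding=D
step 4 (stack(D, F)): towers=[A/C; E/B; F/D] holding=-
step 5 (unstack(C, A)): towers=[A; E/B; F/D] holding=C
step 6 (putdown(C)): towers=[A; C; E/B; F/D] holding=-

towers=[A; C; E/B; F/D] holding=-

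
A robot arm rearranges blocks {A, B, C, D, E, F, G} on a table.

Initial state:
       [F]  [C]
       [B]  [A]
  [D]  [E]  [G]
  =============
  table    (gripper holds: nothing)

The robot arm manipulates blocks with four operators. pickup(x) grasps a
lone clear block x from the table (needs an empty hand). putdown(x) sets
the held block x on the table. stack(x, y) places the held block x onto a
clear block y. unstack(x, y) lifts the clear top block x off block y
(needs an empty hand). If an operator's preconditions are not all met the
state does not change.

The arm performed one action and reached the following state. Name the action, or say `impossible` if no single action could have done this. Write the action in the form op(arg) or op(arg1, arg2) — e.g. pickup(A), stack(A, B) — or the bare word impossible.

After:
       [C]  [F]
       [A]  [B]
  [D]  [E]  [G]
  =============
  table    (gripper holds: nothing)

target: towers=[D; E/A/C; G/B/F] holding=-
     unstack(F, B) → towers=[D; E/B; G/A/C] holding=F
         pickup(D) → towers=[E/B/F; G/A/C] holding=D
     unstack(C, A) → towers=[D; E/B/F; G/A] holding=C
none of the 3 applicable actions match → impossible

impossible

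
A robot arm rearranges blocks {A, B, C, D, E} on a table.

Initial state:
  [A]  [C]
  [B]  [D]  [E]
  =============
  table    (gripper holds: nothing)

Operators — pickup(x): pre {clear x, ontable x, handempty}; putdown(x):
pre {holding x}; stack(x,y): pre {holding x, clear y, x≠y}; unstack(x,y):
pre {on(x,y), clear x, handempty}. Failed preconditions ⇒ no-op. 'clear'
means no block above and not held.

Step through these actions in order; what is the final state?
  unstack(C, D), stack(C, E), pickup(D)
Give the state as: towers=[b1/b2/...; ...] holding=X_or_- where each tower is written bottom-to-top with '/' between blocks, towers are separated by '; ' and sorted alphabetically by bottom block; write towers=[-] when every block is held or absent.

towers=[B/A; E/C] holding=D

step 1 (unstack(C, D)): towers=[B/A; D; E] holding=C
step 2 (stack(C, E)): towers=[B/A; D; E/C] holding=-
step 3 (pickup(D)): towers=[B/A; E/C] holding=D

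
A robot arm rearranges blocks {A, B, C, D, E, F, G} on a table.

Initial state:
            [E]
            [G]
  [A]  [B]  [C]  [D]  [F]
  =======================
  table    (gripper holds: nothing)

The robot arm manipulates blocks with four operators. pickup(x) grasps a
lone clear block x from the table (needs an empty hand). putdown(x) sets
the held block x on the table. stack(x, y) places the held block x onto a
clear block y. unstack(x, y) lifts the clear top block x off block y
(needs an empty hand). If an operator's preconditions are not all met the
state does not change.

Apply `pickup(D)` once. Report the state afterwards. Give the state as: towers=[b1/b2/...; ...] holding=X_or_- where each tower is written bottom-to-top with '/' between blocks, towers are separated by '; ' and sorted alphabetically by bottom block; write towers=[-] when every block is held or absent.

towers=[A; B; C/G/E; F] holding=D

before: towers=[A; B; C/G/E; D; F] holding=-
pre[pickup(D)]: clear(D) yes, ontable(D) yes, handempty yes
all met → apply pickup(D)
after:  towers=[A; B; C/G/E; F] holding=D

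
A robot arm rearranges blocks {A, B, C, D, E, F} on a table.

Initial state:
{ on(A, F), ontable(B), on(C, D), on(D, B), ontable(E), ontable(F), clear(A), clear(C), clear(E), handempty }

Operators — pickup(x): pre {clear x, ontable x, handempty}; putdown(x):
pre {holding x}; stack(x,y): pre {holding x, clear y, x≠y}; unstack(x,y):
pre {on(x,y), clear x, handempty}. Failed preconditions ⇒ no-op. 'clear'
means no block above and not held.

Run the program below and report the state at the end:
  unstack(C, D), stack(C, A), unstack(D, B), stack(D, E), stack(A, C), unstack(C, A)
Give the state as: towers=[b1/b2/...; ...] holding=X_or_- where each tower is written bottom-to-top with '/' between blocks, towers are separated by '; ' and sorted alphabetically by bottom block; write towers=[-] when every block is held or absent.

towers=[B; E/D; F/A] holding=C

step 1 (unstack(C, D)): towers=[B/D; E; F/A] holding=C
step 2 (stack(C, A)): towers=[B/D; E; F/A/C] holding=-
step 3 (unstack(D, B)): towers=[B; E; F/A/C] holding=D
step 4 (stack(D, E)): towers=[B; E/D; F/A/C] holding=-
step 5 (stack(A, C)) [no-op]: towers=[B; E/D; F/A/C] holding=-
step 6 (unstack(C, A)): towers=[B; E/D; F/A] holding=C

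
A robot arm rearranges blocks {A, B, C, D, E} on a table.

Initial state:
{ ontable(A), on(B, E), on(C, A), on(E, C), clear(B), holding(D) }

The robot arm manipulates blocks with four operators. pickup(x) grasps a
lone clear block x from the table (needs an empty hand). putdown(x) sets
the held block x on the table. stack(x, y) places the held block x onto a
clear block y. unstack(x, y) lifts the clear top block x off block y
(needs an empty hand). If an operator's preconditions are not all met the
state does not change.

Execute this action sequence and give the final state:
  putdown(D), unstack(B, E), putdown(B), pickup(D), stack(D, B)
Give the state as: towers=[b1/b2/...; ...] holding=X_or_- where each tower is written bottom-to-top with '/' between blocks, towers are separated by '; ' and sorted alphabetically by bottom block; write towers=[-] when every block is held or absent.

towers=[A/C/E; B/D] holding=-

step 1 (putdown(D)): towers=[A/C/E/B; D] holding=-
step 2 (unstack(B, E)): towers=[A/C/E; D] holding=B
step 3 (putdown(B)): towers=[A/C/E; B; D] holding=-
step 4 (pickup(D)): towers=[A/C/E; B] holding=D
step 5 (stack(D, B)): towers=[A/C/E; B/D] holding=-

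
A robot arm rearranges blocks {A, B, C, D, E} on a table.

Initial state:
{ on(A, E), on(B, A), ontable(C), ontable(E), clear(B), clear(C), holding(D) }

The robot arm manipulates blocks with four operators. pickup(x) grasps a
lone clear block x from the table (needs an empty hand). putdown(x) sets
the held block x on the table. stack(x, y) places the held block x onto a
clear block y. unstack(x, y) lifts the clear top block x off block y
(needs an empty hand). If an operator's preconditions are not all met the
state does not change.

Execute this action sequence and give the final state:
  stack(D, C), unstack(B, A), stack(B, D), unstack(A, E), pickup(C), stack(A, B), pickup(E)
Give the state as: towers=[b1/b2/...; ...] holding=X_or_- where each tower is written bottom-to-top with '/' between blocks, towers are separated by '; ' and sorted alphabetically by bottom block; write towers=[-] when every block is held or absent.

towers=[C/D/B/A] holding=E

step 1 (stack(D, C)): towers=[C/D; E/A/B] holding=-
step 2 (unstack(B, A)): towers=[C/D; E/A] holding=B
step 3 (stack(B, D)): towers=[C/D/B; E/A] holding=-
step 4 (unstack(A, E)): towers=[C/D/B; E] holding=A
step 5 (pickup(C)) [no-op]: towers=[C/D/B; E] holding=A
step 6 (stack(A, B)): towers=[C/D/B/A; E] holding=-
step 7 (pickup(E)): towers=[C/D/B/A] holding=E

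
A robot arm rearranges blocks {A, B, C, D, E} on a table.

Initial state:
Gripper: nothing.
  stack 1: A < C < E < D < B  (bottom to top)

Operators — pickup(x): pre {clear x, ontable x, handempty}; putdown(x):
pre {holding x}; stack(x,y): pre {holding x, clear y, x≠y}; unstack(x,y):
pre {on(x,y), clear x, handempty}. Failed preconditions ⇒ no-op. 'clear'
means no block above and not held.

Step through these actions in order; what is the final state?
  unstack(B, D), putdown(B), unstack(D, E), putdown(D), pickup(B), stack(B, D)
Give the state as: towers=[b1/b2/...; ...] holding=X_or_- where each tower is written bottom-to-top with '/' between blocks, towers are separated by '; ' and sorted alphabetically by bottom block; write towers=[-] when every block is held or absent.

towers=[A/C/E; D/B] holding=-

step 1 (unstack(B, D)): towers=[A/C/E/D] holding=B
step 2 (putdown(B)): towers=[A/C/E/D; B] holding=-
step 3 (unstack(D, E)): towers=[A/C/E; B] holding=D
step 4 (putdown(D)): towers=[A/C/E; B; D] holding=-
step 5 (pickup(B)): towers=[A/C/E; D] holding=B
step 6 (stack(B, D)): towers=[A/C/E; D/B] holding=-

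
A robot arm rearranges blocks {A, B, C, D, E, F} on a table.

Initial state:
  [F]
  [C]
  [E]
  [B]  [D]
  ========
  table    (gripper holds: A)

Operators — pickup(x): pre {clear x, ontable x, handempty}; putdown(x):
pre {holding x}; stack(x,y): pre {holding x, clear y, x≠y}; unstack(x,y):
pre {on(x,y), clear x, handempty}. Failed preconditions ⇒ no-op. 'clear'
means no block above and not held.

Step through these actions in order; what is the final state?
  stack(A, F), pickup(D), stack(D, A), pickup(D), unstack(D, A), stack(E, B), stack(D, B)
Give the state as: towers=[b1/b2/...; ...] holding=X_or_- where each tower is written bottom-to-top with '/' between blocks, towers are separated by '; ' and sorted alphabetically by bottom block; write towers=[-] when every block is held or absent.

towers=[B/E/C/F/A] holding=D

step 1 (stack(A, F)): towers=[B/E/C/F/A; D] holding=-
step 2 (pickup(D)): towers=[B/E/C/F/A] holding=D
step 3 (stack(D, A)): towers=[B/E/C/F/A/D] holding=-
step 4 (pickup(D)) [no-op]: towers=[B/E/C/F/A/D] holding=-
step 5 (unstack(D, A)): towers=[B/E/C/F/A] holding=D
step 6 (stack(E, B)) [no-op]: towers=[B/E/C/F/A] holding=D
step 7 (stack(D, B)) [no-op]: towers=[B/E/C/F/A] holding=D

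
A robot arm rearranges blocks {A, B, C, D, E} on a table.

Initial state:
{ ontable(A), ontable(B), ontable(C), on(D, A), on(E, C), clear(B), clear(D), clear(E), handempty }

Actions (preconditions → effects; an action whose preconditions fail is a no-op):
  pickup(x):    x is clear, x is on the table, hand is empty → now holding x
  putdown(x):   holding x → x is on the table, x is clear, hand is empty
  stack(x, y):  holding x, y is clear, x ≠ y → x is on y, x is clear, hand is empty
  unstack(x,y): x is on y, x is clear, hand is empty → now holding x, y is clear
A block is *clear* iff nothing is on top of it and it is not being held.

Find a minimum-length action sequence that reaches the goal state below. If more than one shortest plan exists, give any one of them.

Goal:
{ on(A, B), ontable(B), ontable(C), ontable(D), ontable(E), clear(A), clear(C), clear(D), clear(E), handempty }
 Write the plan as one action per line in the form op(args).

step 1 (unstack(D, A)): towers=[A; B; C/E] holding=D
step 2 (putdown(D)): towers=[A; B; C/E; D] holding=-
step 3 (pickup(A)): towers=[B; C/E; D] holding=A
step 4 (stack(A, B)): towers=[B/A; C/E; D] holding=-
step 5 (unstack(E, C)): towers=[B/A; C; D] holding=E
step 6 (putdown(E)): towers=[B/A; C; D; E] holding=-
goal check: towers=[B/A; C; D; E] holding=- — reached (length 6, optimal by BFS)

unstack(D, A)
putdown(D)
pickup(A)
stack(A, B)
unstack(E, C)
putdown(E)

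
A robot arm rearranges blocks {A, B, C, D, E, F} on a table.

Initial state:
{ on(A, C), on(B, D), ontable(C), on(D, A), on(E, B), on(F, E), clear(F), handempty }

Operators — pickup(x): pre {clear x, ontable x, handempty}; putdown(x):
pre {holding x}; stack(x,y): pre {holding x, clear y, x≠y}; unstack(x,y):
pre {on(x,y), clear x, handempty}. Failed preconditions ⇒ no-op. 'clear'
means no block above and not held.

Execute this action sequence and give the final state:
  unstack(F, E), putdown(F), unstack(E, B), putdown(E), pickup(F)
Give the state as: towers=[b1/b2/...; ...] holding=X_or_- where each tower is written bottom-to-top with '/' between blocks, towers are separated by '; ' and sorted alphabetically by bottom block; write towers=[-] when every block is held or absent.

towers=[C/A/D/B; E] holding=F

step 1 (unstack(F, E)): towers=[C/A/D/B/E] holding=F
step 2 (putdown(F)): towers=[C/A/D/B/E; F] holding=-
step 3 (unstack(E, B)): towers=[C/A/D/B; F] holding=E
step 4 (putdown(E)): towers=[C/A/D/B; E; F] holding=-
step 5 (pickup(F)): towers=[C/A/D/B; E] holding=F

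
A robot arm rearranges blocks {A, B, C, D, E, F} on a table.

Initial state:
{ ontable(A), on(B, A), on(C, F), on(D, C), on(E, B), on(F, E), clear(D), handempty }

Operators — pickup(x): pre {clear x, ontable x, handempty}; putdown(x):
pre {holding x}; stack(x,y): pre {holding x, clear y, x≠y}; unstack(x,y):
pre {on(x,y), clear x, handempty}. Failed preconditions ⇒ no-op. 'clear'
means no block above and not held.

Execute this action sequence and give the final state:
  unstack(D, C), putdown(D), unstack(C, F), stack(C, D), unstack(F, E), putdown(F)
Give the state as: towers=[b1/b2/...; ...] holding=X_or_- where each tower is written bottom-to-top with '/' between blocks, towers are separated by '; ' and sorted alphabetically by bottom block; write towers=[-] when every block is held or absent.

step 1 (unstack(D, C)): towers=[A/B/E/F/C] holding=D
step 2 (putdown(D)): towers=[A/B/E/F/C; D] holding=-
step 3 (unstack(C, F)): towers=[A/B/E/F; D] holding=C
step 4 (stack(C, D)): towers=[A/B/E/F; D/C] holding=-
step 5 (unstack(F, E)): towers=[A/B/E; D/C] holding=F
step 6 (putdown(F)): towers=[A/B/E; D/C; F] holding=-

towers=[A/B/E; D/C; F] holding=-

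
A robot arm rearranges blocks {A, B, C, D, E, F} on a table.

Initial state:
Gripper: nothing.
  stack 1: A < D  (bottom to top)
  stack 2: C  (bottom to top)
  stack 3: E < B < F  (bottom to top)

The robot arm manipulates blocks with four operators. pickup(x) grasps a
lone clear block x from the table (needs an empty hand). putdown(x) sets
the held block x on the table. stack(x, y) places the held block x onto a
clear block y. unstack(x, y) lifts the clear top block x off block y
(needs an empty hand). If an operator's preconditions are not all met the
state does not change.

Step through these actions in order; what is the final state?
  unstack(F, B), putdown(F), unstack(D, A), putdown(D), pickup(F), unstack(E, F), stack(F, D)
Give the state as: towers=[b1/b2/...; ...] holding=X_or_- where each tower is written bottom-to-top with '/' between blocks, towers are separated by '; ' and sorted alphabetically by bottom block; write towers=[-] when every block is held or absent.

towers=[A; C; D/F; E/B] holding=-

step 1 (unstack(F, B)): towers=[A/D; C; E/B] holding=F
step 2 (putdown(F)): towers=[A/D; C; E/B; F] holding=-
step 3 (unstack(D, A)): towers=[A; C; E/B; F] holding=D
step 4 (putdown(D)): towers=[A; C; D; E/B; F] holding=-
step 5 (pickup(F)): towers=[A; C; D; E/B] holding=F
step 6 (unstack(E, F)) [no-op]: towers=[A; C; D; E/B] holding=F
step 7 (stack(F, D)): towers=[A; C; D/F; E/B] holding=-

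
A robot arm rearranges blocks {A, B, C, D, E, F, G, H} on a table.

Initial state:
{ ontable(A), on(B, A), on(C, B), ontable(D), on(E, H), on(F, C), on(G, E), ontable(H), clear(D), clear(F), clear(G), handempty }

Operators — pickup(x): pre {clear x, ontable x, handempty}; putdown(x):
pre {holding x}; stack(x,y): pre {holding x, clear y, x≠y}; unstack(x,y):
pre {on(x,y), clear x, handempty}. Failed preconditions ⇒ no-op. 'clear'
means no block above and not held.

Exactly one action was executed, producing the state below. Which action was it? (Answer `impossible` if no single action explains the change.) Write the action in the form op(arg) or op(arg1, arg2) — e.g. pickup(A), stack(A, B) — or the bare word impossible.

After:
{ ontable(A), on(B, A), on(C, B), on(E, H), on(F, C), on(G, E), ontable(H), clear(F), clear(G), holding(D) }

target: towers=[A/B/C/F; H/E/G] holding=D
     unstack(G, E) → towers=[A/B/C/F; D; H/E] holding=G
     unstack(F, C) → towers=[A/B/C; D; H/E/G] holding=F
         pickup(D) → towers=[A/B/C/F; H/E/G] holding=D  ← match

pickup(D)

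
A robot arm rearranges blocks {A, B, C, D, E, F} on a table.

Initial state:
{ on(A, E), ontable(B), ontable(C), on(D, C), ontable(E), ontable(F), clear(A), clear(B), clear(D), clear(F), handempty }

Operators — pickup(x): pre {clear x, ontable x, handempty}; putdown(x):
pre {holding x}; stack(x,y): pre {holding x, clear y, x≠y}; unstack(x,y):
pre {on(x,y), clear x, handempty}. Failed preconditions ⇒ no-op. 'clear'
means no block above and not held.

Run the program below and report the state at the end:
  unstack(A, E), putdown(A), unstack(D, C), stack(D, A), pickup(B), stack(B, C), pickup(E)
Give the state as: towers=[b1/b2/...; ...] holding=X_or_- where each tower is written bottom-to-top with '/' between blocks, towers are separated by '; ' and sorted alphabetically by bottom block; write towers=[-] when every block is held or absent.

towers=[A/D; C/B; F] holding=E

step 1 (unstack(A, E)): towers=[B; C/D; E; F] holding=A
step 2 (putdown(A)): towers=[A; B; C/D; E; F] holding=-
step 3 (unstack(D, C)): towers=[A; B; C; E; F] holding=D
step 4 (stack(D, A)): towers=[A/D; B; C; E; F] holding=-
step 5 (pickup(B)): towers=[A/D; C; E; F] holding=B
step 6 (stack(B, C)): towers=[A/D; C/B; E; F] holding=-
step 7 (pickup(E)): towers=[A/D; C/B; F] holding=E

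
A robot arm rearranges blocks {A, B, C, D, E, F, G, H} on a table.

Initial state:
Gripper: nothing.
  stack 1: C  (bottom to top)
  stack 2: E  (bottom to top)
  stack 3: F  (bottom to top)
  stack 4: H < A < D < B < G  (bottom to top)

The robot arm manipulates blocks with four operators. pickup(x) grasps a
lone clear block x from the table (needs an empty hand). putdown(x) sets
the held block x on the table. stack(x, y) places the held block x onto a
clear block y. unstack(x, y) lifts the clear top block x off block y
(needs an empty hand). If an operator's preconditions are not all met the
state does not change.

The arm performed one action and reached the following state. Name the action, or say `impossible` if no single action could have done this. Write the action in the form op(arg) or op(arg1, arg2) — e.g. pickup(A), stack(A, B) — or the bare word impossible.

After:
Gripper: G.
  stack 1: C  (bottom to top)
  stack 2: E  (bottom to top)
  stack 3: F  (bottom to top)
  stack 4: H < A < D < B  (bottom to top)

unstack(G, B)

target: towers=[C; E; F; H/A/D/B] holding=G
     unstack(G, B) → towers=[C; E; F; H/A/D/B] holding=G  ← match
         pickup(E) → towers=[C; F; H/A/D/B/G] holding=E
         pickup(F) → towers=[C; E; H/A/D/B/G] holding=F
         pickup(C) → towers=[E; F; H/A/D/B/G] holding=C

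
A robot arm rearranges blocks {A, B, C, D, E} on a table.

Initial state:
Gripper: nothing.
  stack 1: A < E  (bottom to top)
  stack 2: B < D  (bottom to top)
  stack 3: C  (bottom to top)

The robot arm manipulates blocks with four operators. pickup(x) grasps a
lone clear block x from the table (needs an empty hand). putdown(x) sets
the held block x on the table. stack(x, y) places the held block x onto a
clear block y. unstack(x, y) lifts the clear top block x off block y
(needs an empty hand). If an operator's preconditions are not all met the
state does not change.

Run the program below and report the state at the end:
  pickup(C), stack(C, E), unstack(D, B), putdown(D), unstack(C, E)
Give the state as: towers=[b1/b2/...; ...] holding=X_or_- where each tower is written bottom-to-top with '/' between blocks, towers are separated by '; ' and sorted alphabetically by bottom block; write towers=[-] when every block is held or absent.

step 1 (pickup(C)): towers=[A/E; B/D] holding=C
step 2 (stack(C, E)): towers=[A/E/C; B/D] holding=-
step 3 (unstack(D, B)): towers=[A/E/C; B] holding=D
step 4 (putdown(D)): towers=[A/E/C; B; D] holding=-
step 5 (unstack(C, E)): towers=[A/E; B; D] holding=C

towers=[A/E; B; D] holding=C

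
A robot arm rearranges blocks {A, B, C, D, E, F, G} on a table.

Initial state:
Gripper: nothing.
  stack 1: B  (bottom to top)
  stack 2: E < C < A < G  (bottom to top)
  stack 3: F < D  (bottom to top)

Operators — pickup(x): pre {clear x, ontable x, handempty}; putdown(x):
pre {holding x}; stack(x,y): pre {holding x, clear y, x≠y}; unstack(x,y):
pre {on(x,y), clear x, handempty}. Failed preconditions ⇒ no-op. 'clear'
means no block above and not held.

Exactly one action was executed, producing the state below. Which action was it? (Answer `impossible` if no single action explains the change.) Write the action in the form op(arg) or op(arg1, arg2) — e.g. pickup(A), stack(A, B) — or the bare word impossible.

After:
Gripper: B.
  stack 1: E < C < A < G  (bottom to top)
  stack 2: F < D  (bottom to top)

pickup(B)

target: towers=[E/C/A/G; F/D] holding=B
         pickup(B) → towers=[E/C/A/G; F/D] holding=B  ← match
     unstack(G, A) → towers=[B; E/C/A; F/D] holding=G
     unstack(D, F) → towers=[B; E/C/A/G; F] holding=D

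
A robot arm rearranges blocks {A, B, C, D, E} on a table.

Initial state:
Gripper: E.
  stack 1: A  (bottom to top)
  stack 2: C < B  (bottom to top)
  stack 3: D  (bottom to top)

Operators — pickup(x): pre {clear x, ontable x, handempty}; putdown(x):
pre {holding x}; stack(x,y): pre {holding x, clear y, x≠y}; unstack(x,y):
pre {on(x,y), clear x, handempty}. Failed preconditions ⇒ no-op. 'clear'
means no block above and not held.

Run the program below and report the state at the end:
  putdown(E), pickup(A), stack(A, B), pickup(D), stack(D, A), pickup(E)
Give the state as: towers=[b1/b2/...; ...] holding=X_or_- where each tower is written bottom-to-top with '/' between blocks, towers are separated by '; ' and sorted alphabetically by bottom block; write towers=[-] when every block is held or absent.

towers=[C/B/A/D] holding=E

step 1 (putdown(E)): towers=[A; C/B; D; E] holding=-
step 2 (pickup(A)): towers=[C/B; D; E] holding=A
step 3 (stack(A, B)): towers=[C/B/A; D; E] holding=-
step 4 (pickup(D)): towers=[C/B/A; E] holding=D
step 5 (stack(D, A)): towers=[C/B/A/D; E] holding=-
step 6 (pickup(E)): towers=[C/B/A/D] holding=E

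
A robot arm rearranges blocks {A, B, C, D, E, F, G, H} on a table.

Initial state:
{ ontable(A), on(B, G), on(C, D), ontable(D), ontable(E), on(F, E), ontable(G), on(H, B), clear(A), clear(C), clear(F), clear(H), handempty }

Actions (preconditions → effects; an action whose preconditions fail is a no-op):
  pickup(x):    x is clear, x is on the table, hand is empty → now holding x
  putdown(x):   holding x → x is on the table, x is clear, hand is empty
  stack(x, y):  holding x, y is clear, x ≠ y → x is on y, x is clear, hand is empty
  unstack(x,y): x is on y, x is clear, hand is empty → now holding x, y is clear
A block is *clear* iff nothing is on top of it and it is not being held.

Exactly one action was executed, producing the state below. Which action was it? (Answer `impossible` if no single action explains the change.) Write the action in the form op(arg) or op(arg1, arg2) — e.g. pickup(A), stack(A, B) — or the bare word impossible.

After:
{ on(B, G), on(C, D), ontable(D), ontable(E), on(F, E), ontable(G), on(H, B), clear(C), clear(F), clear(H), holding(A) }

pickup(A)

target: towers=[D/C; E/F; G/B/H] holding=A
         pickup(A) → towers=[D/C; E/F; G/B/H] holding=A  ← match
     unstack(H, B) → towers=[A; D/C; E/F; G/B] holding=H
     unstack(F, E) → towers=[A; D/C; E; G/B/H] holding=F
     unstack(C, D) → towers=[A; D; E/F; G/B/H] holding=C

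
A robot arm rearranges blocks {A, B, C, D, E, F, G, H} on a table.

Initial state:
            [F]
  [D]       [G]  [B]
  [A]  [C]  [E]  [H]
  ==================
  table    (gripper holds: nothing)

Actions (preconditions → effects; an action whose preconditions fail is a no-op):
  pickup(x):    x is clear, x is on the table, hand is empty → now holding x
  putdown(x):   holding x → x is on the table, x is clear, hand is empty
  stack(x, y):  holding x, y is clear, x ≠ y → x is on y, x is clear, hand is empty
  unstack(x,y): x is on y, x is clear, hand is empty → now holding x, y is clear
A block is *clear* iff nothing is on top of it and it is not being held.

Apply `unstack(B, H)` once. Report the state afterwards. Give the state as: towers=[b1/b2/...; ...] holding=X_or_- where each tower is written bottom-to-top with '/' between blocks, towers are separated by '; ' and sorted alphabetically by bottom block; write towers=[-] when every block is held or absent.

before: towers=[A/D; C; E/G/F; H/B] holding=-
pre[unstack(B, H)]: on(B,H) ✓, clear(B) ✓, handempty ✓
all met → apply unstack(B, H)
after:  towers=[A/D; C; E/G/F; H] holding=B

towers=[A/D; C; E/G/F; H] holding=B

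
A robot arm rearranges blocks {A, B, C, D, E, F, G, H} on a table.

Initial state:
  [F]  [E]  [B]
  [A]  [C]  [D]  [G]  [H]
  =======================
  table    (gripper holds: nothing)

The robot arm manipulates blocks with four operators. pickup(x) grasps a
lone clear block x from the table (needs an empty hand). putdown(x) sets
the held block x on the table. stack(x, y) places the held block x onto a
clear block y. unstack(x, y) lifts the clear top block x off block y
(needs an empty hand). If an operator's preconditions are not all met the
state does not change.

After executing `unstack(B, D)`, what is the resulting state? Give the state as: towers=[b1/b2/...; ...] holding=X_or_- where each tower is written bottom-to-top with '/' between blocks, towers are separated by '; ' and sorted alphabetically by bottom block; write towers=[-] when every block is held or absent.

towers=[A/F; C/E; D; G; H] holding=B

before: towers=[A/F; C/E; D/B; G; H] holding=-
pre[unstack(B, D)]: on(B,D) ok, clear(B) ok, handempty ok
all met → apply unstack(B, D)
after:  towers=[A/F; C/E; D; G; H] holding=B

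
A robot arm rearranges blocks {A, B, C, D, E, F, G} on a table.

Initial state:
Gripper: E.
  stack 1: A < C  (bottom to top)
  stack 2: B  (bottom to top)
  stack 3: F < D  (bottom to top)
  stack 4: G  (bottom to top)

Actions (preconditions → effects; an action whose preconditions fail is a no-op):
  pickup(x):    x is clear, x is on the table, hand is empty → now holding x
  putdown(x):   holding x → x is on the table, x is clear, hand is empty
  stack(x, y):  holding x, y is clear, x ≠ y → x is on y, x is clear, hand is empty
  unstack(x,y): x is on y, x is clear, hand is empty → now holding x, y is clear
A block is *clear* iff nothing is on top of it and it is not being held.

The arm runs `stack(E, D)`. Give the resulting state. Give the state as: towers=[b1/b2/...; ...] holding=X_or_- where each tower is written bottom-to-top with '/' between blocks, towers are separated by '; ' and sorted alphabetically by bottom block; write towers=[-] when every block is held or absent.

before: towers=[A/C; B; F/D; G] holding=E
pre[stack(E, D)]: holding(E) ok, clear(D) ok, E≠D ok
all met → apply stack(E, D)
after:  towers=[A/C; B; F/D/E; G] holding=-

towers=[A/C; B; F/D/E; G] holding=-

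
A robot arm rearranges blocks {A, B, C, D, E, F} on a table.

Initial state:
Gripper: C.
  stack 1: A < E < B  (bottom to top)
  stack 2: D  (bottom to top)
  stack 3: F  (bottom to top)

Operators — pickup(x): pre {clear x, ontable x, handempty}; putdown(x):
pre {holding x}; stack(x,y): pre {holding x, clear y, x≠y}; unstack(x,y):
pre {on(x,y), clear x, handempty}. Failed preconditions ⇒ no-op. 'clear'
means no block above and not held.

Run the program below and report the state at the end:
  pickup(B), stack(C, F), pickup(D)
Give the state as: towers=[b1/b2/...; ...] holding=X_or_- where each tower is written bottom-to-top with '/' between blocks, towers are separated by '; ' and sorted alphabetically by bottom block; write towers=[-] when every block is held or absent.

towers=[A/E/B; F/C] holding=D

step 1 (pickup(B)) [no-op]: towers=[A/E/B; D; F] holding=C
step 2 (stack(C, F)): towers=[A/E/B; D; F/C] holding=-
step 3 (pickup(D)): towers=[A/E/B; F/C] holding=D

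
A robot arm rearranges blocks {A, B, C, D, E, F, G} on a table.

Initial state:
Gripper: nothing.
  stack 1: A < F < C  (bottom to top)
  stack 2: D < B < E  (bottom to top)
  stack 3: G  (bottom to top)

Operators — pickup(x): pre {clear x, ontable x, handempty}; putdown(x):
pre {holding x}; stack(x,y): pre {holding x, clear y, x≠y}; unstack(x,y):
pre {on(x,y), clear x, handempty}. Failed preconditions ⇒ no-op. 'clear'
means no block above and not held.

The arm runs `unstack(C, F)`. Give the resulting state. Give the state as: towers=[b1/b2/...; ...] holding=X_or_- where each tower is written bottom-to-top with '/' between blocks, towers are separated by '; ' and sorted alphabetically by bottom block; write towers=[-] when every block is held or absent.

towers=[A/F; D/B/E; G] holding=C

before: towers=[A/F/C; D/B/E; G] holding=-
pre[unstack(C, F)]: on(C,F) ok, clear(C) ok, handempty ok
all met → apply unstack(C, F)
after:  towers=[A/F; D/B/E; G] holding=C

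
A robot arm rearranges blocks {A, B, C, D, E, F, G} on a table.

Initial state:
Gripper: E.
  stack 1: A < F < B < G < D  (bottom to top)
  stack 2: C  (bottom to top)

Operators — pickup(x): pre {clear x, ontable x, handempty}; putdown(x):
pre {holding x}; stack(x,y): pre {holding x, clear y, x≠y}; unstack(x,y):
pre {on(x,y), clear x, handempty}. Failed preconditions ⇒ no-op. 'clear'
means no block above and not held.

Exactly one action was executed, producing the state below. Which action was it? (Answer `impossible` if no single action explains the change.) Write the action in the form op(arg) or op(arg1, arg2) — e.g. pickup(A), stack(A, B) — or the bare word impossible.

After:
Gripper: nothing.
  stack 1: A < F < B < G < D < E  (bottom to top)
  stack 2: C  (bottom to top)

target: towers=[A/F/B/G/D/E; C] holding=-
        putdown(E) → towers=[A/F/B/G/D; C; E] holding=-
       stack(E, D) → towers=[A/F/B/G/D/E; C] holding=-  ← match
       stack(E, C) → towers=[A/F/B/G/D; C/E] holding=-

stack(E, D)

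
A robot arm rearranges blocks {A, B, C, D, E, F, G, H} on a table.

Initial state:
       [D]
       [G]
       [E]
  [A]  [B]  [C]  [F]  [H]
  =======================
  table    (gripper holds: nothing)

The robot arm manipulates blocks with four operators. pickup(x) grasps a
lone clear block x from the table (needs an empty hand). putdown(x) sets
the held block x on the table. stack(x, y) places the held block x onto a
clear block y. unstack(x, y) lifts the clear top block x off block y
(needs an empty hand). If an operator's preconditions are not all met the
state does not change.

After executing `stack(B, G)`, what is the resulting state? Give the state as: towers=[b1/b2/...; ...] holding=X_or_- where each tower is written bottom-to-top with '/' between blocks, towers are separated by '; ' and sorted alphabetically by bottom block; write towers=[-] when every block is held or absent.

before: towers=[A; B/E/G/D; C; F; H] holding=-
pre[stack(B, G)]: holding(B) fail, clear(G) fail, B≠G ok
holding(B), clear(G) unmet → stack(B, G) is a no-op
after:  towers=[A; B/E/G/D; C; F; H] holding=-

towers=[A; B/E/G/D; C; F; H] holding=-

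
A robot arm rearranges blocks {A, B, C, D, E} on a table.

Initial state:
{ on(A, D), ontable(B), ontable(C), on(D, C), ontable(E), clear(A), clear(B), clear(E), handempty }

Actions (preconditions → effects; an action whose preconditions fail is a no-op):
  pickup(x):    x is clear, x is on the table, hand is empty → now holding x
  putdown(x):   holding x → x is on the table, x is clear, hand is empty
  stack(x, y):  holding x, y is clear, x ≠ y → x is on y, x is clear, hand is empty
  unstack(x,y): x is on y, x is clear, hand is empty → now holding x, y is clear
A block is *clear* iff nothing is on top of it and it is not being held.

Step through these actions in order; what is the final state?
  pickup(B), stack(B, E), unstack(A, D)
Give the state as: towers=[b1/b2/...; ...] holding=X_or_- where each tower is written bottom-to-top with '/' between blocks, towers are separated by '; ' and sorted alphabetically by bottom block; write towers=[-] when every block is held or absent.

step 1 (pickup(B)): towers=[C/D/A; E] holding=B
step 2 (stack(B, E)): towers=[C/D/A; E/B] holding=-
step 3 (unstack(A, D)): towers=[C/D; E/B] holding=A

towers=[C/D; E/B] holding=A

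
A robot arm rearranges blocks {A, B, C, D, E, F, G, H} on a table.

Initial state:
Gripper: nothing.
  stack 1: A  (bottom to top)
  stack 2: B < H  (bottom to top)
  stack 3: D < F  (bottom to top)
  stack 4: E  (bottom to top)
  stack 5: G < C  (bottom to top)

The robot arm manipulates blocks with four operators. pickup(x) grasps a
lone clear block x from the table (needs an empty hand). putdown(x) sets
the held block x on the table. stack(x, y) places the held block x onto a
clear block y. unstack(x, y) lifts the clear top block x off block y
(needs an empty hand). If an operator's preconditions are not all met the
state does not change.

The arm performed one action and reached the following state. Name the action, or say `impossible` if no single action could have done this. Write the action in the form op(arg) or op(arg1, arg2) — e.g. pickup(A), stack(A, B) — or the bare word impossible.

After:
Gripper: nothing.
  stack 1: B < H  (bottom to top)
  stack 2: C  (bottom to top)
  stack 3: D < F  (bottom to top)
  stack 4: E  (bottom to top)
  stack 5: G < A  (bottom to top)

impossible

target: towers=[B/H; C; D/F; E; G/A] holding=-
         pickup(A) → towers=[B/H; D/F; E; G/C] holding=A
         pickup(E) → towers=[A; B/H; D/F; G/C] holding=E
     unstack(H, B) → towers=[A; B; D/F; E; G/C] holding=H
     unstack(F, D) → towers=[A; B/H; D; E; G/C] holding=F
     unstack(C, G) → towers=[A; B/H; D/F; E; G] holding=C
none of the 5 applicable actions match → impossible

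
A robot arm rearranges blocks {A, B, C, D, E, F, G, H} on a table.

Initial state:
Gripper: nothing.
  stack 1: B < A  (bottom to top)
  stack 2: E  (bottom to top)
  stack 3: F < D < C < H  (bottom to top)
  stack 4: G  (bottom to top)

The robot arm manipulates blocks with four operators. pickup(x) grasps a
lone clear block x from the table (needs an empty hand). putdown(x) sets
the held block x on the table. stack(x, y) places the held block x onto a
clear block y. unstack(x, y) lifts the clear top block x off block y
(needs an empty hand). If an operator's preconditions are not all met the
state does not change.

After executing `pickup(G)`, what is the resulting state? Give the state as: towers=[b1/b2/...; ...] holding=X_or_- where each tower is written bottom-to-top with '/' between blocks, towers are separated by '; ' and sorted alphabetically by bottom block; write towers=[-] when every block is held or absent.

before: towers=[B/A; E; F/D/C/H; G] holding=-
pre[pickup(G)]: clear(G) yes, ontable(G) yes, handempty yes
all met → apply pickup(G)
after:  towers=[B/A; E; F/D/C/H] holding=G

towers=[B/A; E; F/D/C/H] holding=G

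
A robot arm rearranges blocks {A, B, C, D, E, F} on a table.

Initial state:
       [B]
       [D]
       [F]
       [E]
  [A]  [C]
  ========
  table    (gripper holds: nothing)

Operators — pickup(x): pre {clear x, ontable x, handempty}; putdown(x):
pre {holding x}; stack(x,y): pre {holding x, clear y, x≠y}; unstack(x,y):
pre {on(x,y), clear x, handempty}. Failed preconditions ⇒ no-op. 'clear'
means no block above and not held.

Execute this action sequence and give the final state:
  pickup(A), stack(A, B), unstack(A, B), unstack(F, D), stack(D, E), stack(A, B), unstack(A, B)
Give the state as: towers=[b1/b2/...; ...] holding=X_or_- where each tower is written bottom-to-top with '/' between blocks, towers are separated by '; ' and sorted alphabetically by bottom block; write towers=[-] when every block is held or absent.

towers=[C/E/F/D/B] holding=A

step 1 (pickup(A)): towers=[C/E/F/D/B] holding=A
step 2 (stack(A, B)): towers=[C/E/F/D/B/A] holding=-
step 3 (unstack(A, B)): towers=[C/E/F/D/B] holding=A
step 4 (unstack(F, D)) [no-op]: towers=[C/E/F/D/B] holding=A
step 5 (stack(D, E)) [no-op]: towers=[C/E/F/D/B] holding=A
step 6 (stack(A, B)): towers=[C/E/F/D/B/A] holding=-
step 7 (unstack(A, B)): towers=[C/E/F/D/B] holding=A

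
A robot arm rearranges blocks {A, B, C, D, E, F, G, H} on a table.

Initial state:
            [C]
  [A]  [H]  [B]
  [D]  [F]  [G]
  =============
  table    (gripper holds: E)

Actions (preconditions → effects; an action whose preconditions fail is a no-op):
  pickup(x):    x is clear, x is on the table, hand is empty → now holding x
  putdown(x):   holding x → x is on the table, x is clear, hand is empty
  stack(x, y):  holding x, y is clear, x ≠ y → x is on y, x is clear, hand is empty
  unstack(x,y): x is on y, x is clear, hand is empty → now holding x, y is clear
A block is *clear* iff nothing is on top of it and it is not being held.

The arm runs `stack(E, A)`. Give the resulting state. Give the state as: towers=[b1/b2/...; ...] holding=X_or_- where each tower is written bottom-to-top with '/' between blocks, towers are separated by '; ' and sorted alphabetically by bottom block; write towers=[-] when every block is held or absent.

before: towers=[D/A; F/H; G/B/C] holding=E
pre[stack(E, A)]: holding(E) yes, clear(A) yes, E≠A yes
all met → apply stack(E, A)
after:  towers=[D/A/E; F/H; G/B/C] holding=-

towers=[D/A/E; F/H; G/B/C] holding=-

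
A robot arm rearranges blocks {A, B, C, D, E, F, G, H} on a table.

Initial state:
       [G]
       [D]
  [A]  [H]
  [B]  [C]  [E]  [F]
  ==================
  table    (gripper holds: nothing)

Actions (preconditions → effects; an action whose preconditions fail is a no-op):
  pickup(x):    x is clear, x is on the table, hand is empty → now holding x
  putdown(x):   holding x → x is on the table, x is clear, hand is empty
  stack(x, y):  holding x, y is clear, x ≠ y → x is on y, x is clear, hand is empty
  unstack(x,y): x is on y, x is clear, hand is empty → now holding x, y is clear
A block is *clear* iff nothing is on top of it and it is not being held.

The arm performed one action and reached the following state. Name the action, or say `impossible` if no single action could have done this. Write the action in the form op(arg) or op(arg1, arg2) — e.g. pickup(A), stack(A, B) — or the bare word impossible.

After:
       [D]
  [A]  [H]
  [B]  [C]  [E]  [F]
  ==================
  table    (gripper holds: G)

unstack(G, D)

target: towers=[B/A; C/H/D; E; F] holding=G
     unstack(G, D) → towers=[B/A; C/H/D; E; F] holding=G  ← match
     unstack(A, B) → towers=[B; C/H/D/G; E; F] holding=A
         pickup(E) → towers=[B/A; C/H/D/G; F] holding=E
         pickup(F) → towers=[B/A; C/H/D/G; E] holding=F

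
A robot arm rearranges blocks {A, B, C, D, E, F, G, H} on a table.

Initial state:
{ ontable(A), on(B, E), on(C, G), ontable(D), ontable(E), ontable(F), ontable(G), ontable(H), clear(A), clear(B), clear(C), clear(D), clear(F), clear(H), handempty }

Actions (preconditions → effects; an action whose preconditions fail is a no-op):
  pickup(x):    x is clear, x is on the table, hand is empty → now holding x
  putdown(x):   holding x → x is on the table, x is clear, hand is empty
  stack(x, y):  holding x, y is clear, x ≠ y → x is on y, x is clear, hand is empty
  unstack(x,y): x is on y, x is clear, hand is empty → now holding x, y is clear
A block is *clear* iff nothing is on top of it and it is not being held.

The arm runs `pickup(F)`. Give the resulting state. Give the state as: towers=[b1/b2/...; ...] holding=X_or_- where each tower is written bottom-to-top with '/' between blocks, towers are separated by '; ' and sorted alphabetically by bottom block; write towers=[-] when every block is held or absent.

before: towers=[A; D; E/B; F; G/C; H] holding=-
pre[pickup(F)]: clear(F) ✓, ontable(F) ✓, handempty ✓
all met → apply pickup(F)
after:  towers=[A; D; E/B; G/C; H] holding=F

towers=[A; D; E/B; G/C; H] holding=F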